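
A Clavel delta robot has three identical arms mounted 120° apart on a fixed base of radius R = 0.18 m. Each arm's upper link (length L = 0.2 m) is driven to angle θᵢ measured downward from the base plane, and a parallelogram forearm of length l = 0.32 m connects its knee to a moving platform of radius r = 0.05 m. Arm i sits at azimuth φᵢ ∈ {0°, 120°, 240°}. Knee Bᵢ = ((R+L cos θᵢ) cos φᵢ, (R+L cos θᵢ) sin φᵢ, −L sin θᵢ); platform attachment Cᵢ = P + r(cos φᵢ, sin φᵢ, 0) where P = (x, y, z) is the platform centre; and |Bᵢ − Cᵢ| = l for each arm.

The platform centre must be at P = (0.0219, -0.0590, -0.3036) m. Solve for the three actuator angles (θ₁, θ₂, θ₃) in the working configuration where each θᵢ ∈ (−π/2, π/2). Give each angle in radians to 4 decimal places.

θ₁ = 0.6982, θ₂ = 1.0472, θ₃ = 0.6107

arm 1 (φ=0.0°): x'=0.0219, y'=-0.0590
  e−x'=0.1081;  (l²−L²−(e−x')²−y'²−z²)/2L = -0.1123
  θ1 = atan2(B,A) + arccos(C/0.3223) = 0.6982
φ2=120.0° → target in arm frame (-0.0620, 0.0105)
  A cos θ + B sin θ = C:  0.1920·cos θ + -0.3036·sin θ = -0.1669
  θ2 = atan2(B,A) + arccos(C/0.3592) = 1.0472
φ3=240.0° → target in arm frame (0.0401, 0.0485)
  A=0.0899, B=-0.3036, C=(l²−L²−A²−y'²−z²)/(2L)=-0.1005
  γ=atan2(-0.3036,0.0899)=-1.2830;  ψ=arccos(-0.3174)=1.8938;  θ3=γ+ψ≈0.6107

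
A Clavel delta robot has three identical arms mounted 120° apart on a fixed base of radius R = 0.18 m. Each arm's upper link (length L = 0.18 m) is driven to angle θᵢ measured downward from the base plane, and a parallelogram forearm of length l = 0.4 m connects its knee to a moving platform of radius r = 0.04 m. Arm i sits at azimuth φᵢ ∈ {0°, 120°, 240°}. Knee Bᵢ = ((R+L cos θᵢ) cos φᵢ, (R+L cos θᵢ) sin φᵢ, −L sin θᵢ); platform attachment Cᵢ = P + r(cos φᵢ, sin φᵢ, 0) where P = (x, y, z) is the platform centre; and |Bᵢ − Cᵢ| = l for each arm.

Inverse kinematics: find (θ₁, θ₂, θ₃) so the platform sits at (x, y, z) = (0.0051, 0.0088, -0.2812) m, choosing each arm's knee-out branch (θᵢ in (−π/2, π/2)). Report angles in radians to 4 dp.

θ₁ = 0.1745, θ₂ = 0.1747, θ₃ = 0.2622

arm 1 (φ=0.0°): x'=0.0051, y'=0.0088
  A cos θ + B sin θ = C:  0.1349·cos θ + -0.2812·sin θ = 0.0840
  θ1 = atan2(B,A) + arccos(C/0.3119) = 0.1745
φ2=120.0° → target in arm frame (0.0051, -0.0088)
  e−x'=0.1349;  (l²−L²−(e−x')²−y'²−z²)/2L = 0.0840
  √(A²+B²)=0.3119;  θ2 = -1.1234+1.2981 ≈ 0.1747
rotate P by −φ3: (-0.0102, 0.0000, -0.2812)
  A=0.1502, B=-0.2812, C=(l²−L²−A²−y'²−z²)/(2L)=0.0722
  √(A²+B²)=0.3188;  θ3 = -1.0803+1.3425 ≈ 0.2622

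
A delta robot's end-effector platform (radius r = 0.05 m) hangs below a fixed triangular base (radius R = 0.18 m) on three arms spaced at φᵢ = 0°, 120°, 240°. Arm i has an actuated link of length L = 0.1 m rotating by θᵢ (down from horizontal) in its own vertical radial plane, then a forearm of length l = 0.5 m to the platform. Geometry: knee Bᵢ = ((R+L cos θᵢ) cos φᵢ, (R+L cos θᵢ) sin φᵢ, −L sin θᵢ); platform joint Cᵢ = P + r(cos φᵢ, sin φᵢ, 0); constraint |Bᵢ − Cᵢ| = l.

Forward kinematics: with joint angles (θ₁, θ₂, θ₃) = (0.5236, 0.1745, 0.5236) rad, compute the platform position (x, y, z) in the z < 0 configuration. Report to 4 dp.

φ1=0.0°: virtual centre (0.2166, 0.0000, -0.0500), radius l
S2 = (0.2285·cos120.0°, 0.2285·sin120.0°, -0.0174) = (-0.1142, 0.1979, -0.0174)
φ3=240.0°: virtual centre (-0.1083, -0.1876, -0.0500), radius l
|S₂|²−|S₁|² = 0.0031;  |S₃|²−|S₁|² = 0.0000
plane₁₂: -0.6617x+0.3957y+0.0653z = 0.0031
det = 0.5054;  x = -0.0023+0.0485z,  y = 0.0040+-0.0839z
quadratic in z: (1.0094)z²+(0.0781)z+(-0.1996)=0, √Δ=0.9010 → z ∈ {-0.4850, 0.4076}; z = -0.4850 (taking z<0)
x = -0.0258, y = 0.0447

(-0.0258, 0.0447, -0.4850)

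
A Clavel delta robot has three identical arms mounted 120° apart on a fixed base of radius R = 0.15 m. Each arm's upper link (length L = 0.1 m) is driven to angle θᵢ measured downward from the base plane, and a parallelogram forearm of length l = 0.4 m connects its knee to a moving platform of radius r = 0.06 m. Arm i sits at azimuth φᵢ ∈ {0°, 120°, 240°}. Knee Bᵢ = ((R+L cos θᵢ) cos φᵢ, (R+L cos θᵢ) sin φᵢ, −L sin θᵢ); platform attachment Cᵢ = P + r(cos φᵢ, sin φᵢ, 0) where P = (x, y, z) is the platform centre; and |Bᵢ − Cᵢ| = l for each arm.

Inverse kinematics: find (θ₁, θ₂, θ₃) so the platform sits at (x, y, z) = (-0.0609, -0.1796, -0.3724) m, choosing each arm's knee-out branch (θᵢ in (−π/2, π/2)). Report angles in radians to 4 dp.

θ₁ = 0.9601, θ₂ = 1.2215, θ₃ = -0.2618

φ1=0.0° → target in arm frame (-0.0609, -0.1796)
  e−x'=0.1509;  (l²−L²−(e−x')²−y'²−z²)/2L = -0.2185
  θ1 = atan2(B,A) + arccos(C/0.4018) = 0.9601
φ2=120.0° → target in arm frame (-0.1251, 0.1425)
  A=0.2151, B=-0.3724, C=(l²−L²−A²−y'²−z²)/(2L)=-0.2763
  θ2 = atan2(B,A) + arccos(C/0.4301) = 1.2215
rotate P by −φ3: (0.1860, 0.0371, -0.3724)
  A=-0.0960, B=-0.3724, C=(l²−L²−A²−y'²−z²)/(2L)=0.0037
  γ=atan2(-0.3724,-0.0960)=-1.8231;  ψ=arccos(0.0095)=1.5613;  θ3=γ+ψ≈-0.2618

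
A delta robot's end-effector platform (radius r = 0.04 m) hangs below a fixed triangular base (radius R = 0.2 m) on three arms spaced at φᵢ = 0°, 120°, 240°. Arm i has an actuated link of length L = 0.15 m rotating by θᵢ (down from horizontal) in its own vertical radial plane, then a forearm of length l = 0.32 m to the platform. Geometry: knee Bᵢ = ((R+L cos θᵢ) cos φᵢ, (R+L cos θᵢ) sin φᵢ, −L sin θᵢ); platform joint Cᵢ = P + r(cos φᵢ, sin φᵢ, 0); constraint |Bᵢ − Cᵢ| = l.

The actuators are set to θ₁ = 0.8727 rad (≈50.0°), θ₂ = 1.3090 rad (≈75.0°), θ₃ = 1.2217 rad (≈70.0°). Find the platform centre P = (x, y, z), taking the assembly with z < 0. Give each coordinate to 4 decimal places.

(0.0512, -0.0105, -0.3602)

φ1=0.0°: virtual centre (0.2564, 0.0000, -0.1149), radius l
O2 = (0.1988·cos120.0°, 0.1988·sin120.0°, -0.1449) = (-0.0994, 0.1722, -0.1449)
O3 = (0.2113·cos240.0°, 0.2113·sin240.0°, -0.1410) = (-0.1057, -0.1830, -0.1410)
eliminate P² terms by subtracting sphere 1 from 2 and 3
plane₁₂: -0.7117x+0.3444y+-0.0600z = -0.0184
Cramer: x(z) = 0.0230-0.0782z;  y(z) = -0.0060+0.0125z
quadratic in z: (1.0063)z²+(0.2662)z+(-0.0347)=0, √Δ=0.4587 → z ∈ {-0.3602, 0.0957}; z = -0.3602 (taking z<0)
x = 0.0512, y = -0.0105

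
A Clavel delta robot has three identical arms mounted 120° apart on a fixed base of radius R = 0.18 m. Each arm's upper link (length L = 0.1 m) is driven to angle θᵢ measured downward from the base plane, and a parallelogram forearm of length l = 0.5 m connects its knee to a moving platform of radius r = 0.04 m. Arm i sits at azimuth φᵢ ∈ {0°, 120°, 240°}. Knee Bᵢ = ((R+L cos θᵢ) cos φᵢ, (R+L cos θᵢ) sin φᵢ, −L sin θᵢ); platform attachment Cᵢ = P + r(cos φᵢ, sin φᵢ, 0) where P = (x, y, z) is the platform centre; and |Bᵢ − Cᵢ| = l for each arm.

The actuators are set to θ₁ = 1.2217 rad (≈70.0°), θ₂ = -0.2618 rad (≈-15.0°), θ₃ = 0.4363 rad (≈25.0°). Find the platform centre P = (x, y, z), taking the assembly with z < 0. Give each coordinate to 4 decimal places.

arm 1 at φ=0.0°: ρ1 = 0.1742;  O1 = (0.1742, 0.0000, -0.0940)
O2 = (0.2366·cos120.0°, 0.2366·sin120.0°, 0.0259) = (-0.1183, 0.2049, 0.0259)
φ3=240.0°: virtual centre (-0.1153, -0.1997, -0.0423), radius l
subtract pairs → two planes through P
plane₁₂: -0.5850x+0.4098y+0.2397z = 0.0175
det = 0.4710;  x = -0.0286+0.2933z,  y = 0.0019+-0.1662z
into |P−O₁|² = l²: 1.1137z² + 0.0684z + -0.2001 = 0;  Δ = 0.8958;  z = -0.4556 or 0.3942 → z<0 root = -0.4556
x = -0.1622, y = 0.0776

(-0.1622, 0.0776, -0.4556)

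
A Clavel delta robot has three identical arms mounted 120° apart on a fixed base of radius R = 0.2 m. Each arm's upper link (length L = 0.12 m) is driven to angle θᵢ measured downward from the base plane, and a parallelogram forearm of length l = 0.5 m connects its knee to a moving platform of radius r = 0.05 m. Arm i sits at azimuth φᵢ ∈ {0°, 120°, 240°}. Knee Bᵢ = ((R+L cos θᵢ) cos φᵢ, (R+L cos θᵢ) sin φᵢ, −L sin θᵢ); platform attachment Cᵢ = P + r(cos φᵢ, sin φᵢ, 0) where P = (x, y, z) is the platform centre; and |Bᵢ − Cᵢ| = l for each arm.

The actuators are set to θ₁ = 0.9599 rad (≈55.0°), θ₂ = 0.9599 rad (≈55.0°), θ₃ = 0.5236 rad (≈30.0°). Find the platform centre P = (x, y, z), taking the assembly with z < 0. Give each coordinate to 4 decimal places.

φ1=0.0°: virtual centre (0.2188, 0.0000, -0.0983), radius l
arm 2 at φ=120.0°: ρ2 = 0.2188;  S2 = (-0.1094, 0.1895, -0.0983)
arm 3 at φ=240.0°: ρ3 = 0.2539;  S3 = (-0.1270, -0.2199, -0.0600)
eliminate P² terms by subtracting sphere 1 from 2 and 3
plane₁₂: -0.6565x+0.3790y+0.0000z = 0.0000
Cramer: x(z) = -0.0072+0.0527z;  y(z) = -0.0125+0.0913z
sphere 1 gives Az²+Bz+C=0 with A=1.0111, B=0.1705, C=-0.1891;  B²−4AC=0.7937;  roots -0.5249, 0.3563;  negative root z = -0.5249
x = -0.0349, y = -0.0605

(-0.0349, -0.0605, -0.5249)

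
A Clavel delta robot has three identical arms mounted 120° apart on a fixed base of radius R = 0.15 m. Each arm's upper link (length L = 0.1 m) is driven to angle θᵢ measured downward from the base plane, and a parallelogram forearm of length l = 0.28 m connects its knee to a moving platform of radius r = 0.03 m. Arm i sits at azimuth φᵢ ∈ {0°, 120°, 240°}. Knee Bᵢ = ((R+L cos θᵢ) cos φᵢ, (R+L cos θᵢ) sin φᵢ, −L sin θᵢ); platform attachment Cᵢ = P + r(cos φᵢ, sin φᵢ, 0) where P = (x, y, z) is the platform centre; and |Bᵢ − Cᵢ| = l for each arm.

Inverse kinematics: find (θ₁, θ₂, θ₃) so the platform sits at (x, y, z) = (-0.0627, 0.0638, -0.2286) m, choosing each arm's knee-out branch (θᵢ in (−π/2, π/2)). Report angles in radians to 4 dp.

θ₁ = 1.0469, θ₂ = -0.1747, θ₃ = 0.7857

arm 1 (φ=0.0°): x'=-0.0627, y'=0.0638
  A=0.1827, B=-0.2286, C=(l²−L²−A²−y'²−z²)/(2L)=-0.1065
  γ=atan2(-0.2286,0.1827)=-0.8965;  ψ=arccos(-0.3641)=1.9434;  θ1=γ+ψ≈1.0469
arm 2 (φ=120.0°): x'=0.0866, y'=0.0224
  A=0.0334, B=-0.2286, C=(l²−L²−A²−y'²−z²)/(2L)=0.0726
  θ2 = atan2(B,A) + arccos(C/0.2310) = -0.1747
φ3=240.0° → target in arm frame (-0.0239, -0.0862)
  e−x'=0.1439;  (l²−L²−(e−x')²−y'²−z²)/2L = -0.0600
  θ3 = atan2(B,A) + arccos(C/0.2701) = 0.7857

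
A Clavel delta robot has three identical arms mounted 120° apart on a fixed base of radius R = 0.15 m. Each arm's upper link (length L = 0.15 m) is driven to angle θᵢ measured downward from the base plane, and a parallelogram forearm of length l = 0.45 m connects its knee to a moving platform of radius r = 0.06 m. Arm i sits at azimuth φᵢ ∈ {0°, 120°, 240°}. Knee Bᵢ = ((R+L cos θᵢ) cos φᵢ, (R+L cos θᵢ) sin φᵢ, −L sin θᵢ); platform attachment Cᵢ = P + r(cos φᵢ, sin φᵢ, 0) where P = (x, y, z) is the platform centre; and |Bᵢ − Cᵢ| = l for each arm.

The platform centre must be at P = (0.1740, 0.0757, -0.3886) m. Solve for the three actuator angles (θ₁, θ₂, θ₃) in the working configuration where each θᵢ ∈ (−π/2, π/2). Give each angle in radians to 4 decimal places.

φ1=0.0° → target in arm frame (0.1740, 0.0757)
  A cos θ + B sin θ = C:  -0.0840·cos θ + -0.3886·sin θ = 0.0540
  θ1 = atan2(B,A) + arccos(C/0.3976) = -0.3492
arm 2 (φ=120.0°): x'=-0.0214, y'=-0.1885
  A cos θ + B sin θ = C:  0.1114·cos θ + -0.3886·sin θ = -0.0633
  √(A²+B²)=0.4043;  θ2 = -1.2915+1.7279 ≈ 0.4364
φ3=240.0° → target in arm frame (-0.1526, 0.1128)
  A cos θ + B sin θ = C:  0.2426·cos θ + -0.3886·sin θ = -0.1419
  √(A²+B²)=0.4581;  θ3 = -1.0128+1.8858 ≈ 0.8730

θ₁ = -0.3492, θ₂ = 0.4364, θ₃ = 0.8730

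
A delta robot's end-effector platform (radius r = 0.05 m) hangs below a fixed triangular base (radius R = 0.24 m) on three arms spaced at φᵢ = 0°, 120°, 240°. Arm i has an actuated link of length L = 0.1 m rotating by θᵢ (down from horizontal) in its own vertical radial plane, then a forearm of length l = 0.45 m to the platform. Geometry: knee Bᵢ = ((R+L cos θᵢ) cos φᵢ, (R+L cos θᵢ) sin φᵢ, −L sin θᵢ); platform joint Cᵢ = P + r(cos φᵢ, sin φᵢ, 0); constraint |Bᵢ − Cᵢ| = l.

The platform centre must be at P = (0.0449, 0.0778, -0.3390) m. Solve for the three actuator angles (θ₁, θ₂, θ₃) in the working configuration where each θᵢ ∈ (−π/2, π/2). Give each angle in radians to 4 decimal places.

φ1=0.0° → target in arm frame (0.0449, 0.0778)
  e−x'=0.1451;  (l²−L²−(e−x')²−y'²−z²)/2L = 0.2524
  √(A²+B²)=0.3687;  θ1 = -1.1664+0.8171 ≈ -0.3493
φ2=120.0° → target in arm frame (0.0449, -0.0778)
  A cos θ + B sin θ = C:  0.1451·cos θ + -0.3390·sin θ = 0.2524
  γ=atan2(-0.3390,0.1451)=-1.1664;  ψ=arccos(0.6845)=0.8168;  θ2=γ+ψ≈-0.3496
arm 3 (φ=240.0°): x'=-0.0898, y'=0.0000
  A cos θ + B sin θ = C:  0.2798·cos θ + -0.3390·sin θ = -0.0036
  √(A²+B²)=0.4396;  θ3 = -0.8807+1.5790 ≈ 0.6983

θ₁ = -0.3493, θ₂ = -0.3496, θ₃ = 0.6983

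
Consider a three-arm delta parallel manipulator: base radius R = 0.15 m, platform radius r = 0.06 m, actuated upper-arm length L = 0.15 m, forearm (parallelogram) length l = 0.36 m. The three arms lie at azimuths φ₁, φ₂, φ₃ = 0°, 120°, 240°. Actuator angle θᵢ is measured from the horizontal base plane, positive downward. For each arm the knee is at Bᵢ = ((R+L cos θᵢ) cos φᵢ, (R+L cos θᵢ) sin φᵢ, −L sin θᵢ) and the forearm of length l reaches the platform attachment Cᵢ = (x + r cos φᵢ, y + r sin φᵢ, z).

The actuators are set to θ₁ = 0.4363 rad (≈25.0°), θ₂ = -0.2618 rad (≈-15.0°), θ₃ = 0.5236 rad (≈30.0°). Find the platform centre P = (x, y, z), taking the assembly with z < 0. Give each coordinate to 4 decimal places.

(-0.0377, 0.0872, -0.2925)

O1 = (0.2259·cos0.0°, 0.2259·sin0.0°, -0.0634) = (0.2259, 0.0000, -0.0634)
arm 2 at φ=120.0°: ρ2 = 0.2349;  O2 = (-0.1174, 0.2034, 0.0388)
arm 3 at φ=240.0°: ρ3 = 0.2199;  O3 = (-0.1100, -0.1904, -0.0750)
subtract pairs → two planes through P
plane₁₂: -0.6868x+0.4068y+0.2044z = 0.0016
Cramer: x(z) = -0.0003+0.1279z;  y(z) = 0.0034-0.2866z
sphere 1 gives Az²+Bz+C=0 with A=1.0985, B=0.0669, C=-0.0744;  B²−4AC=0.3313;  roots -0.2925, 0.2315;  negative root z = -0.2925
x = -0.0377, y = 0.0872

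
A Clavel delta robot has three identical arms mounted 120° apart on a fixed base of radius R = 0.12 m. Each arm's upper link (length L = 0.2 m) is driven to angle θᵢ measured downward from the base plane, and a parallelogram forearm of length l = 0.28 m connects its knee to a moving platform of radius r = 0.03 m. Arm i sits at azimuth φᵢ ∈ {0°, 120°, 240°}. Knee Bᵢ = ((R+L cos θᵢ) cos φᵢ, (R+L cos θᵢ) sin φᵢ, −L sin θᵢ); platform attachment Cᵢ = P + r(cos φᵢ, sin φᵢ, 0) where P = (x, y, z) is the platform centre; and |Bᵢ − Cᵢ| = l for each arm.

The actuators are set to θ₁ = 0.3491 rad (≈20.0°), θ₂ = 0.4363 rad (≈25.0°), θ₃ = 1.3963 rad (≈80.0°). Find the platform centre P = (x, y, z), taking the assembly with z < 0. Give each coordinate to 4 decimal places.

(0.0837, 0.1295, -0.2230)

φ1=0.0°: virtual centre (0.2779, 0.0000, -0.0684), radius l
φ2=120.0°: virtual centre (-0.1356, 0.2349, -0.0845), radius l
centre 3 = (0.1247·cos240.0°, 0.1247·sin240.0°, -0.1970) = (-0.0624, -0.1080, -0.1970)
|centre ₂|²−|centre ₁|² = -0.0012;  |centre ₃|²−|centre ₁|² = -0.0276
linear system: -0.8271x+0.4698y = -0.0012−-0.0322z; -0.6806x+-0.2160y = -0.0276−-0.2571z
Cramer: x(z) = 0.0265-0.2563z;  y(z) = 0.0441-0.3827z
sphere 1 gives Az²+Bz+C=0 with A=1.2121, B=0.2319, C=-0.0086;  B²−4AC=0.0953;  roots -0.2230, 0.0317;  negative root z = -0.2230
x = 0.0837, y = 0.1295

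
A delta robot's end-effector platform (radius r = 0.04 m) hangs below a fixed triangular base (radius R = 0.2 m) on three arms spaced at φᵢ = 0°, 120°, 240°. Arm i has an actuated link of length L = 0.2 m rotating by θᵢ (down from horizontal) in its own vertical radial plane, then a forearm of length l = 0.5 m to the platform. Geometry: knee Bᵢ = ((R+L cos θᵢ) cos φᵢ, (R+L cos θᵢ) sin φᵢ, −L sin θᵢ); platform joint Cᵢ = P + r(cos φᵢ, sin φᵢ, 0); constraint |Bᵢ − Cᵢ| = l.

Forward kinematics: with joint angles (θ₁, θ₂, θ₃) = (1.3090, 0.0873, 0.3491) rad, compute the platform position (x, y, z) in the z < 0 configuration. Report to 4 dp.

(-0.2254, 0.0369, -0.4330)

S1 = (0.2118·cos0.0°, 0.2118·sin0.0°, -0.1932) = (0.2118, 0.0000, -0.1932)
S2 = (0.3592·cos120.0°, 0.3592·sin120.0°, -0.0174) = (-0.1796, 0.3111, -0.0174)
φ3=240.0°: virtual centre (-0.1740, -0.3013, -0.0684), radius l
subtract pairs → two planes through P
linear system: -0.7828x+0.6222y = 0.0472−0.3515z; -0.7715x+-0.6026y = 0.0436−0.2495z
det = 0.9517;  x = -0.0584+0.3857z,  y = 0.0024+-0.0797z
quadratic in z: (1.1551)z²+(0.1776)z+(-0.1397)=0, √Δ=0.8228 → z ∈ {-0.4330, 0.2793}; z = -0.4330 (taking z<0)
x = -0.2254, y = 0.0369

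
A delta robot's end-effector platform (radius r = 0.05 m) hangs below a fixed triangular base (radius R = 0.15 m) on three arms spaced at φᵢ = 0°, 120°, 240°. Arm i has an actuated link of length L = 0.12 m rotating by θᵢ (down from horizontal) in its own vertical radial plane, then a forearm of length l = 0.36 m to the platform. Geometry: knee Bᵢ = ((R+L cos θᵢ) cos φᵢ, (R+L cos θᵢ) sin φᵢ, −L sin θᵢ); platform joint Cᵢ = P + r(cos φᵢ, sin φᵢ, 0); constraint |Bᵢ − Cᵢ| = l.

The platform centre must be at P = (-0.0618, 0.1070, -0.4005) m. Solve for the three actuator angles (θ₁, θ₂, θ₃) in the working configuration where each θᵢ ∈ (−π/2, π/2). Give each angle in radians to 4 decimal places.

arm 1 (φ=0.0°): x'=-0.0618, y'=0.1070
  e−x'=0.1618;  (l²−L²−(e−x')²−y'²−z²)/2L = -0.3451
  θ1 = atan2(B,A) + arccos(C/0.4319) = 1.3095
φ2=120.0° → target in arm frame (0.1236, 0.0000)
  A=-0.0236, B=-0.4005, C=(l²−L²−A²−y'²−z²)/(2L)=-0.1906
  γ=atan2(-0.4005,-0.0236)=-1.6296;  ψ=arccos(-0.4752)=2.0660;  θ2=γ+ψ≈0.4364
rotate P by −φ3: (-0.0618, -0.1070, -0.4005)
  A cos θ + B sin θ = C:  0.1618·cos θ + -0.4005·sin θ = -0.3451
  θ3 = atan2(B,A) + arccos(C/0.4319) = 1.3094

θ₁ = 1.3095, θ₂ = 0.4364, θ₃ = 1.3094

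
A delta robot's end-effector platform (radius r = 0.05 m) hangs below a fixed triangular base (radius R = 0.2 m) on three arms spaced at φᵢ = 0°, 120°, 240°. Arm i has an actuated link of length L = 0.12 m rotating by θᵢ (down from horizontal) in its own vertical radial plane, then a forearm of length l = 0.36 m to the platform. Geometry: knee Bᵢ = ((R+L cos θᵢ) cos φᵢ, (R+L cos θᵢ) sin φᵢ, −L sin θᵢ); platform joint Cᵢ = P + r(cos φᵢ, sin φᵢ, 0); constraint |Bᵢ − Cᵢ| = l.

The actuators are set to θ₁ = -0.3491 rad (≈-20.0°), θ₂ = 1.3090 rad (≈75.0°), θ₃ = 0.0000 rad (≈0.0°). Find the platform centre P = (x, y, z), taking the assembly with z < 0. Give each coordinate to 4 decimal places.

S1 = (0.2628·cos0.0°, 0.2628·sin0.0°, 0.0410) = (0.2628, 0.0000, 0.0410)
φ2=120.0°: virtual centre (-0.0905, 0.1568, -0.1159), radius l
arm 3 at φ=240.0°: ρ3 = 0.2700;  S3 = (-0.1350, -0.2338, 0.0000)
eliminate P² terms by subtracting sphere 1 from 2 and 3
plane₁₂: -0.7066x+0.3136y+-0.3139z = -0.0245
Cramer: x(z) = 0.0186-0.2975z;  y(z) = -0.0363+0.3306z
quadratic in z: (1.1978)z²+(0.0392)z+(-0.0670)=0, √Δ=0.5679 → z ∈ {-0.2534, 0.2207}; z = -0.2534 (taking z<0)
x = 0.0940, y = -0.1200

(0.0940, -0.1200, -0.2534)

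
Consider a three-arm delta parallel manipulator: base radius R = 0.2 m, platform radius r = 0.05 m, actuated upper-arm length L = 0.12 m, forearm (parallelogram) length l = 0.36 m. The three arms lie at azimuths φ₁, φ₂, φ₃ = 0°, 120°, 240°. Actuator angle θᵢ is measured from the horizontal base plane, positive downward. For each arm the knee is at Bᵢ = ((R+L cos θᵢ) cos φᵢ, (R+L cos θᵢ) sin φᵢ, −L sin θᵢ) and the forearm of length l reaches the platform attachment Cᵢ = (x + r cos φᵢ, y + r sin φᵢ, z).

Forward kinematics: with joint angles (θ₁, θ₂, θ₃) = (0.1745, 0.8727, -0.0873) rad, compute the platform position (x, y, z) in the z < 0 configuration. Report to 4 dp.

φ1=0.0°: virtual centre (0.2682, 0.0000, -0.0208), radius l
arm 2 at φ=120.0°: ρ2 = 0.2271;  S2 = (-0.1136, 0.1967, -0.0919)
S3 = (0.2695·cos240.0°, 0.2695·sin240.0°, 0.0105) = (-0.1348, -0.2334, 0.0105)
eliminate P² terms by subtracting sphere 1 from 2 and 3
plane₁₂: -0.7635x+0.3934y+-0.1422z = -0.0123
Cramer: x(z) = 0.0083-0.0620z;  y(z) = -0.0152+0.2411z
into |P−S₁|² = l²: 1.0620z² + 0.0666z + -0.0614 = 0;  Δ = 0.2652;  z = -0.2738 or 0.2111 → z<0 root = -0.2738
x = 0.0253, y = -0.0812

(0.0253, -0.0812, -0.2738)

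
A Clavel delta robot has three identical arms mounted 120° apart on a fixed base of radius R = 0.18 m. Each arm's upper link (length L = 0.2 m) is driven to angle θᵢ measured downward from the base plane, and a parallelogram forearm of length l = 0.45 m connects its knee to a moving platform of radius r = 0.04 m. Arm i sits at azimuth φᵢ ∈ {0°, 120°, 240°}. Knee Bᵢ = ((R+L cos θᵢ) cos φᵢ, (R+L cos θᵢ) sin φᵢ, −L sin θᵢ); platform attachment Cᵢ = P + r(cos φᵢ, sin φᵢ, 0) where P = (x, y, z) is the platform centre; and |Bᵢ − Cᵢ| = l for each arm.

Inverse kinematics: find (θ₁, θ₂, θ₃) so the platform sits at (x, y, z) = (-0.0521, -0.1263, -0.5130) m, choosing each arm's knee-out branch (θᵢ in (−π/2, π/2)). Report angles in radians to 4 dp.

arm 1 (φ=0.0°): x'=-0.0521, y'=-0.1263
  A=0.1921, B=-0.5130, C=(l²−L²−A²−y'²−z²)/(2L)=-0.3838
  θ1 = atan2(B,A) + arccos(C/0.5478) = 1.1346
φ2=120.0° → target in arm frame (-0.0833, 0.1083)
  A=0.2233, B=-0.5130, C=(l²−L²−A²−y'²−z²)/(2L)=-0.4057
  θ2 = atan2(B,A) + arccos(C/0.5595) = 1.2217
rotate P by −φ3: (0.1354, 0.0180, -0.5130)
  A cos θ + B sin θ = C:  0.0046·cos θ + -0.5130·sin θ = -0.2525
  √(A²+B²)=0.5130;  θ3 = -1.5619+2.0855 ≈ 0.5236

θ₁ = 1.1346, θ₂ = 1.2217, θ₃ = 0.5236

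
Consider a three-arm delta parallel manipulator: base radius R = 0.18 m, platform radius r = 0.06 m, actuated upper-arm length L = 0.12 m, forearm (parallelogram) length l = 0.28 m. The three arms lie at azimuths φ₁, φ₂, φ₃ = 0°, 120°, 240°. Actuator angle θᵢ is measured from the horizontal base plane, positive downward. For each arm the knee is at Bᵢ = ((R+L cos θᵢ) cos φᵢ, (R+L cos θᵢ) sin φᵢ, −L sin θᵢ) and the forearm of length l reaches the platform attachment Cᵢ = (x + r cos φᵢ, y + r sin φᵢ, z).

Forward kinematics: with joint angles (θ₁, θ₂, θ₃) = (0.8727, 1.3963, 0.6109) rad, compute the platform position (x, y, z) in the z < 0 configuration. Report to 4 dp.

(0.0181, -0.0785, -0.2924)

φ1=0.0°: virtual centre (0.1971, 0.0000, -0.0919), radius l
O2 = (0.1408·cos120.0°, 0.1408·sin120.0°, -0.1182) = (-0.0704, 0.1220, -0.1182)
O3 = (0.2183·cos240.0°, 0.2183·sin240.0°, -0.0688) = (-0.1091, -0.1890, -0.0688)
subtract pairs → two planes through P
[-0.5351 0.2439 -0.0525]·P = -0.0135;  [-0.6126 -0.3781 0.0462]·P = 0.0051
det = 0.3517;  x = 0.0110+-0.0244z,  y = -0.0313+0.1617z
into |P−O₁|² = l²: 1.0267z² + 0.1828z + -0.0343 = 0;  Δ = 0.1744;  z = -0.2924 or 0.1143 → z<0 root = -0.2924
x = 0.0181, y = -0.0785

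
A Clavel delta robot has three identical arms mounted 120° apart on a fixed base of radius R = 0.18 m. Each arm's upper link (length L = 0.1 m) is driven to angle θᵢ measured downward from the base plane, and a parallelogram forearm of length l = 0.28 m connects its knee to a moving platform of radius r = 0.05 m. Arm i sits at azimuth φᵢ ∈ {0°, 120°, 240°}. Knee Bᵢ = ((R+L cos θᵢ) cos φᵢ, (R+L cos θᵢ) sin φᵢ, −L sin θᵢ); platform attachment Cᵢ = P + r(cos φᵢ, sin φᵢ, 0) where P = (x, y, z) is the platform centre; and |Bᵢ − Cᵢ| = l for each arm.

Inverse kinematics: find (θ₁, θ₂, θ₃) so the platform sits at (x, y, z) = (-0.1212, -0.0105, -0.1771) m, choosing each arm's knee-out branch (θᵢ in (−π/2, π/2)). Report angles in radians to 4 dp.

φ1=0.0° → target in arm frame (-0.1212, -0.0105)
  A cos θ + B sin θ = C:  0.2512·cos θ + -0.1771·sin θ = -0.1309
  γ=atan2(-0.1771,0.2512)=-0.6141;  ψ=arccos(-0.4258)=2.0107;  θ1=γ+ψ≈1.3966
rotate P by −φ2: (0.0515, 0.1102, -0.1771)
  A=0.0785, B=-0.1771, C=(l²−L²−A²−y'²−z²)/(2L)=0.0936
  θ2 = atan2(B,A) + arccos(C/0.1937) = -0.0873
arm 3 (φ=240.0°): x'=0.0697, y'=-0.0997
  A cos θ + B sin θ = C:  0.0603·cos θ + -0.1771·sin θ = 0.1173
  θ3 = atan2(B,A) + arccos(C/0.1871) = -0.3493

θ₁ = 1.3966, θ₂ = -0.0873, θ₃ = -0.3493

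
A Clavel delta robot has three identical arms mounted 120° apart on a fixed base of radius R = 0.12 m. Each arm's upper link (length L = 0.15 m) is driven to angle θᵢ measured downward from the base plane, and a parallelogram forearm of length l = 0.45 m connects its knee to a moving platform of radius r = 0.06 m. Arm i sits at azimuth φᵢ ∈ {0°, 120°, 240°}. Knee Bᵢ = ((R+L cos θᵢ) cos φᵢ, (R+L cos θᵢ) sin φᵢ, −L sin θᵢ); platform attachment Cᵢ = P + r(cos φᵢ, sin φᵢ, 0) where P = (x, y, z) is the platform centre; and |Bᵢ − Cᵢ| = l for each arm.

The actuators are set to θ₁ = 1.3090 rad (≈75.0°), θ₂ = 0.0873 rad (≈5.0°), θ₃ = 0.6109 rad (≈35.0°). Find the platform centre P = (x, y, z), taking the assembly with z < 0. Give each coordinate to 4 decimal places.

(-0.2345, 0.0887, -0.4339)

arm 1 at φ=0.0°: e+L cos θ1 = 0.0988;  O1 = (0.0988, 0.0000, -0.1449)
arm 2 at φ=120.0°: e+L cos θ2 = 0.2094;  O2 = (-0.1047, 0.1814, -0.0131)
arm 3 at φ=240.0°: e+L cos θ3 = 0.1829;  O3 = (-0.0914, -0.1584, -0.0860)
|O₂|²−|O₁|² = 0.0133;  |O₃|²−|O₁|² = 0.0101
[-0.4071 0.3627 0.2636]·P = 0.0133;  [-0.3805 -0.3167 0.1177]·P = 0.0101
det = 0.2670;  x = -0.0295+0.4727z,  y = 0.0035+-0.1963z
sphere 1 gives Az²+Bz+C=0 with A=1.2620, B=0.1671, C=-0.1650;  B²−4AC=0.8610;  roots -0.4339, 0.3014;  negative root z = -0.4339
x = -0.2345, y = 0.0887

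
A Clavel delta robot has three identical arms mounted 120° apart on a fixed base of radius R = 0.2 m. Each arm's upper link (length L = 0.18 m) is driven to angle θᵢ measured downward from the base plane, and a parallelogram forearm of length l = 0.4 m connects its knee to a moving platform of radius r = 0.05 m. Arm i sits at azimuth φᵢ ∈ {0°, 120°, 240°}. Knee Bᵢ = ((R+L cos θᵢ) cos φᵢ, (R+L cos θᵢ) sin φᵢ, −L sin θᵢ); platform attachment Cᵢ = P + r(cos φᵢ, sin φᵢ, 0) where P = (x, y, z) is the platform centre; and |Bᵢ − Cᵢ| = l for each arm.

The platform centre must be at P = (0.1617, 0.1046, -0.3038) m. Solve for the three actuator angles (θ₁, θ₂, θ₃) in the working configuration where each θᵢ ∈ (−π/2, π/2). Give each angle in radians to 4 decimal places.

θ₁ = -0.2617, θ₂ = 0.6108, θ₃ = 1.3092

arm 1 (φ=0.0°): x'=0.1617, y'=0.1046
  A=-0.0117, B=-0.3038, C=(l²−L²−A²−y'²−z²)/(2L)=0.0673
  θ1 = atan2(B,A) + arccos(C/0.3040) = -0.2617
arm 2 (φ=120.0°): x'=0.0097, y'=-0.1923
  A cos θ + B sin θ = C:  0.1403·cos θ + -0.3038·sin θ = -0.0593
  √(A²+B²)=0.3346;  θ2 = -1.1383+1.7491 ≈ 0.6108
φ3=240.0° → target in arm frame (-0.1714, 0.0877)
  A cos θ + B sin θ = C:  0.3214·cos θ + -0.3038·sin θ = -0.2103
  √(A²+B²)=0.4423;  θ3 = -0.7572+2.0664 ≈ 1.3092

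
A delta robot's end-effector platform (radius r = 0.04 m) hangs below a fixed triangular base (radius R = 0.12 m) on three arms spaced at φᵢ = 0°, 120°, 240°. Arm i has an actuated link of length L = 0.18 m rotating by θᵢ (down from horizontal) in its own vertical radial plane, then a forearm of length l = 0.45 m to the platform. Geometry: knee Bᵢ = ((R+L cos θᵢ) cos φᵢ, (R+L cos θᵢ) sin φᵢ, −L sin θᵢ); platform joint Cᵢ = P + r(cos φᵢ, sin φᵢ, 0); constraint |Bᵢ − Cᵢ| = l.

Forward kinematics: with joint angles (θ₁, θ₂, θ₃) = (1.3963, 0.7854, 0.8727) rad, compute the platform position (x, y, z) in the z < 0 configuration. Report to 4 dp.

S1 = (0.1113·cos0.0°, 0.1113·sin0.0°, -0.1773) = (0.1113, 0.0000, -0.1773)
arm 2 at φ=120.0°: (R−r)+L cos θ2 = 0.2073;  S2 = (-0.1036, 0.1795, -0.1273)
φ3=240.0°: virtual centre (-0.0978, -0.1695, -0.1379), radius l
eliminate P² terms by subtracting sphere 1 from 2 and 3
plane₁₂: -0.4298x+0.3590y+0.1000z = 0.0154
Cramer: x(z) = -0.0340+0.2101z;  y(z) = 0.0021-0.0269z
quadratic in z: (1.0449)z²+(0.2934)z+(-0.1500)=0, √Δ=0.8443 → z ∈ {-0.5444, 0.2636}; z = -0.5444 (taking z<0)
x = -0.1484, y = 0.0167

(-0.1484, 0.0167, -0.5444)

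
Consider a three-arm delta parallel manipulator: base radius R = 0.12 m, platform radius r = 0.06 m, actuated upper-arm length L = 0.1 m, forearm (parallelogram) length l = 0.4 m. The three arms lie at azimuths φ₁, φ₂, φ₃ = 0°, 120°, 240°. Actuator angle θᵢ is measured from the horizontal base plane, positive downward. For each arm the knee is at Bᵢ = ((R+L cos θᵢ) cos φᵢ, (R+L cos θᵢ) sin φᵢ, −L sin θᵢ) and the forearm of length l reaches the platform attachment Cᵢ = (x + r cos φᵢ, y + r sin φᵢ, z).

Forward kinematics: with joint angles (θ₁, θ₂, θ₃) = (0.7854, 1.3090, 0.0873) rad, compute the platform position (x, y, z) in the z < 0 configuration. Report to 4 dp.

centre 1 = (0.1307·cos0.0°, 0.1307·sin0.0°, -0.0707) = (0.1307, 0.0000, -0.0707)
centre 2 = (0.0859·cos120.0°, 0.0859·sin120.0°, -0.0966) = (-0.0429, 0.0744, -0.0966)
φ3=240.0°: virtual centre (-0.0798, -0.1382, -0.0087), radius l
eliminate P² terms by subtracting sphere 1 from 2 and 3
[-0.3473 0.1488 -0.0518]·P = -0.0054;  [-0.4210 -0.2765 0.1240]·P = 0.0035
det = 0.1586;  x = 0.0061+0.0260z,  y = -0.0219+0.4088z
quadratic in z: (1.1678)z²+(0.1171)z+(-0.1390)=0, √Δ=0.8142 → z ∈ {-0.3987, 0.2985}; z = -0.3987 (taking z<0)
x = -0.0043, y = -0.1849

(-0.0043, -0.1849, -0.3987)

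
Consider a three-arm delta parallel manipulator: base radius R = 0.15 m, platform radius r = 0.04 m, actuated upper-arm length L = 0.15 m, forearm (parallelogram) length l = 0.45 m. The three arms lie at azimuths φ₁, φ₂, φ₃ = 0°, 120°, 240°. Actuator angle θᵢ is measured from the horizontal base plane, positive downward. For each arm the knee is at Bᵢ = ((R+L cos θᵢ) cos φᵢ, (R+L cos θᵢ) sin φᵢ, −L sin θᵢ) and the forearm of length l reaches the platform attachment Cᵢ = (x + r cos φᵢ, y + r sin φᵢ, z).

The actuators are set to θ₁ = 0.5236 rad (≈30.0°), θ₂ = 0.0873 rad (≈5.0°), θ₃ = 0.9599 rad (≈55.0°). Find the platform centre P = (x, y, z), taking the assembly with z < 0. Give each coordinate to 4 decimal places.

arm 1 at φ=0.0°: ρ1 = 0.2399;  S1 = (0.2399, 0.0000, -0.0750)
arm 2 at φ=120.0°: ρ2 = 0.2594;  S2 = (-0.1297, 0.2247, -0.0131)
arm 3 at φ=240.0°: ρ3 = 0.1960;  S3 = (-0.0980, -0.1698, -0.1229)
|S₂|²−|S₁|² = 0.0043;  |S₃|²−|S₁|² = -0.0096
plane₁₂: -0.7392x+0.4493y+0.1238z = 0.0043
det = 0.5547;  x = 0.0052+-0.0017z,  y = 0.0181+-0.2785z
into |P−S₁|² = l²: 1.0776z² + 0.1407z + -0.1415 = 0;  Δ = 0.6295;  z = -0.4335 or 0.3029 → z<0 root = -0.4335
x = 0.0059, y = 0.1388

(0.0059, 0.1388, -0.4335)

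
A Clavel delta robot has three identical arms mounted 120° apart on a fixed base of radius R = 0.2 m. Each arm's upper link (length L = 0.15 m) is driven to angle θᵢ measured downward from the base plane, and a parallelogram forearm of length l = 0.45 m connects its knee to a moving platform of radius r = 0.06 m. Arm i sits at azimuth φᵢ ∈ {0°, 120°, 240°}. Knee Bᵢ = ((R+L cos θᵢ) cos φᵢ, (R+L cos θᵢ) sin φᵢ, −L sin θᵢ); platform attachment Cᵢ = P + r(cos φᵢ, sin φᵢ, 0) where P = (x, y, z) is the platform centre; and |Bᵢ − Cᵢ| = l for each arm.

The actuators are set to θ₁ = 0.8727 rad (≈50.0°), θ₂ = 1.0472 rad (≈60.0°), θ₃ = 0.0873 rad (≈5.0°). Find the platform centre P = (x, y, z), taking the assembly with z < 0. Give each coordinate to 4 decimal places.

(-0.0463, -0.1368, -0.4372)

arm 1 at φ=0.0°: (R−r)+L cos θ1 = 0.2364;  centre 1 = (0.2364, 0.0000, -0.1149)
centre 2 = (0.2150·cos120.0°, 0.2150·sin120.0°, -0.1299) = (-0.1075, 0.1862, -0.1299)
centre 3 = (0.2894·cos240.0°, 0.2894·sin240.0°, -0.0131) = (-0.1447, -0.2507, -0.0131)
subtract pairs → two planes through P
[-0.6878 0.3724 -0.0300]·P = -0.0060;  [-0.7623 -0.5013 0.2037]·P = 0.0148
det = 0.6287;  x = -0.0040+0.0967z,  y = -0.0235+0.2592z
sphere 1 gives Az²+Bz+C=0 with A=1.0765, B=0.1711, C=-0.1309;  B²−4AC=0.5931;  roots -0.4372, 0.2782;  negative root z = -0.4372
x = -0.0463, y = -0.1368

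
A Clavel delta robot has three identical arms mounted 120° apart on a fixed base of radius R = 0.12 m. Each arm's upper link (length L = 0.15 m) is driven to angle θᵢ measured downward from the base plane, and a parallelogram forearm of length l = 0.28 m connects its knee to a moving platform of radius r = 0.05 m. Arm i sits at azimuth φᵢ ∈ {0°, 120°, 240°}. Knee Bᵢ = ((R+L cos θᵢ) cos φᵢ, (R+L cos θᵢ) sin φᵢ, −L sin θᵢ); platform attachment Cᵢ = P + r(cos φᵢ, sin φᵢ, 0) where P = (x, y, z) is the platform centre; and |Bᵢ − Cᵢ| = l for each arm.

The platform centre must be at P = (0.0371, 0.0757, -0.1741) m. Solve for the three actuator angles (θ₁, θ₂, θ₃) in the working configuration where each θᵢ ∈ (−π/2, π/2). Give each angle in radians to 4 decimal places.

rotate P by −φ1: (0.0371, 0.0757, -0.1741)
  A cos θ + B sin θ = C:  0.0329·cos θ + -0.1741·sin θ = 0.0626
  θ1 = atan2(B,A) + arccos(C/0.1772) = -0.1743
arm 2 (φ=120.0°): x'=0.0470, y'=-0.0700
  A cos θ + B sin θ = C:  0.0230·cos θ + -0.1741·sin θ = 0.0672
  γ=atan2(-0.1741,0.0230)=-1.4395;  ψ=arccos(0.3827)=1.1780;  θ2=γ+ψ≈-0.2614
arm 3 (φ=240.0°): x'=-0.0841, y'=-0.0057
  A=0.1541, B=-0.1741, C=(l²−L²−A²−y'²−z²)/(2L)=0.0060
  √(A²+B²)=0.2325;  θ3 = -0.8462+1.5449 ≈ 0.6987

θ₁ = -0.1743, θ₂ = -0.2614, θ₃ = 0.6987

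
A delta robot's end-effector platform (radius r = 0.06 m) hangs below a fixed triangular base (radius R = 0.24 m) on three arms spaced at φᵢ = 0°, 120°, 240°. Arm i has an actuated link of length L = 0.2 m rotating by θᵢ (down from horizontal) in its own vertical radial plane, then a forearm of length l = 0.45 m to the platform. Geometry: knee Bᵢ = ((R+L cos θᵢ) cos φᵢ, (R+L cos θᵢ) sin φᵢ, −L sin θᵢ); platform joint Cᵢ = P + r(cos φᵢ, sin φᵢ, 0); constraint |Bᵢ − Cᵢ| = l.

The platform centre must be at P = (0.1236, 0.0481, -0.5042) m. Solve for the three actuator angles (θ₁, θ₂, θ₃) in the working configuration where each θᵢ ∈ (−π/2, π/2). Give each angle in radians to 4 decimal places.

φ1=0.0° → target in arm frame (0.1236, 0.0481)
  A=0.0564, B=-0.5042, C=(l²−L²−A²−y'²−z²)/(2L)=-0.2430
  √(A²+B²)=0.5073;  θ1 = -1.4594+2.0703 ≈ 0.6109
rotate P by −φ2: (-0.0201, -0.1311, -0.5042)
  A cos θ + B sin θ = C:  0.2001·cos θ + -0.5042·sin θ = -0.3724
  √(A²+B²)=0.5425;  θ2 = -1.1929+2.3274 ≈ 1.1345
arm 3 (φ=240.0°): x'=-0.1035, y'=0.0830
  A cos θ + B sin θ = C:  0.2835·cos θ + -0.5042·sin θ = -0.4474
  √(A²+B²)=0.5784;  θ3 = -1.0586+2.4551 ≈ 1.3964

θ₁ = 0.6109, θ₂ = 1.1345, θ₃ = 1.3964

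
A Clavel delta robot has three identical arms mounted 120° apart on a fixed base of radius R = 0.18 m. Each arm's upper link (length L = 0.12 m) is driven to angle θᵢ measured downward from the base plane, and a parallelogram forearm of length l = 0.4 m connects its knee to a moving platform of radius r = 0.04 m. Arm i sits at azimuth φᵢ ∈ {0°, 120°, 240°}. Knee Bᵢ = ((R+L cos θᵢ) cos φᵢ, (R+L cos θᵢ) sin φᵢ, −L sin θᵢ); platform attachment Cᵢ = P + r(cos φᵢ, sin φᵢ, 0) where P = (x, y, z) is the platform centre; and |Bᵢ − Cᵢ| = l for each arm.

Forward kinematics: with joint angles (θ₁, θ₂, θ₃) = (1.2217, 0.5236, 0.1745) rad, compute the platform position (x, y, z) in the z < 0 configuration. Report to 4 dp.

arm 1 at φ=0.0°: (R−r)+L cos θ1 = 0.1810;  S1 = (0.1810, 0.0000, -0.1128)
φ2=120.0°: virtual centre (-0.1220, 0.2112, -0.0600), radius l
S3 = (0.2582·cos240.0°, 0.2582·sin240.0°, -0.0208) = (-0.1291, -0.2236, -0.0208)
subtract pairs → two planes through P
linear system: -0.6060x+0.4225y = 0.0176−0.1055z; -0.6203x+-0.4472y = 0.0216−0.1839z
det = 0.5331;  x = -0.0319+0.2342z,  y = -0.0041+0.0862z
into |P−S₁|² = l²: 1.0623z² + 0.1251z + -0.1019 = 0;  Δ = 0.4488;  z = -0.3742 or 0.2564 → z<0 root = -0.3742
x = -0.1195, y = -0.0363

(-0.1195, -0.0363, -0.3742)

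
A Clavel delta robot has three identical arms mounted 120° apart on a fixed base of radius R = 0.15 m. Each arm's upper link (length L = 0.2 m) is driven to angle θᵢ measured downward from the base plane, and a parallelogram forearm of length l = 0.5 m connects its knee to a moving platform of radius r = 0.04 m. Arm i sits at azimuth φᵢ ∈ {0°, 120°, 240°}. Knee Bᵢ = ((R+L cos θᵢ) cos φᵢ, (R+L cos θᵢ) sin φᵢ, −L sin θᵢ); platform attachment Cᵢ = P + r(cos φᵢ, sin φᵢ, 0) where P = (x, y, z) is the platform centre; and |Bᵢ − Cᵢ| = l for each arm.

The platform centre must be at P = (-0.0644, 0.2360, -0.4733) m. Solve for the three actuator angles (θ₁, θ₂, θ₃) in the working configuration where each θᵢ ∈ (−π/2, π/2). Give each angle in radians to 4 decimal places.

θ₁ = 0.8723, θ₂ = -0.0874, θ₃ = 1.1342

arm 1 (φ=0.0°): x'=-0.0644, y'=0.2360
  A cos θ + B sin θ = C:  0.1744·cos θ + -0.4733·sin θ = -0.2503
  γ=atan2(-0.4733,0.1744)=-1.2178;  ψ=arccos(-0.4962)=2.0901;  θ1=γ+ψ≈0.8723
arm 2 (φ=120.0°): x'=0.2366, y'=-0.0622
  A cos θ + B sin θ = C:  -0.1266·cos θ + -0.4733·sin θ = -0.0848
  √(A²+B²)=0.4899;  θ2 = -1.8321+1.7447 ≈ -0.0874
φ3=240.0° → target in arm frame (-0.1722, -0.1738)
  A cos θ + B sin θ = C:  0.2822·cos θ + -0.4733·sin θ = -0.3096
  √(A²+B²)=0.5510;  θ3 = -1.0332+2.1674 ≈ 1.1342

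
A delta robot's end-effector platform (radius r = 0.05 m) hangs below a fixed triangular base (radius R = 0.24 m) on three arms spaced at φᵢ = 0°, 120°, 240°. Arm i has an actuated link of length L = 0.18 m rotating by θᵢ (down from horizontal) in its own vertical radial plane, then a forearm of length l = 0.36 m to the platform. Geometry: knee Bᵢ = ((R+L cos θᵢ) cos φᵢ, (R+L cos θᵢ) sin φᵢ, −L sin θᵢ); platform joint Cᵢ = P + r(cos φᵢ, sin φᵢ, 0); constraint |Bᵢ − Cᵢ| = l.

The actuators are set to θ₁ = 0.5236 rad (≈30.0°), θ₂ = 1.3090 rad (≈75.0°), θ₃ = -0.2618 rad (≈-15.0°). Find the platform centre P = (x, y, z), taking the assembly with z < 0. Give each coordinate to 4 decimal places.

S1 = (0.3459·cos0.0°, 0.3459·sin0.0°, -0.0900) = (0.3459, 0.0000, -0.0900)
S2 = (0.2366·cos120.0°, 0.2366·sin120.0°, -0.1739) = (-0.1183, 0.2049, -0.1739)
φ3=240.0°: virtual centre (-0.1819, -0.3151, 0.0466), radius l
subtract pairs → two planes through P
plane₁₂: -0.9284x+0.4098y+-0.1677z = -0.0415
det = 1.0177;  x = 0.0230+0.0061z,  y = -0.0493+0.4232z
into |P−S₁|² = l²: 1.1791z² + 0.1343z + -0.0148 = 0;  Δ = 0.0878;  z = -0.1826 or 0.0687 → z<0 root = -0.1826
x = 0.0219, y = -0.1266

(0.0219, -0.1266, -0.1826)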